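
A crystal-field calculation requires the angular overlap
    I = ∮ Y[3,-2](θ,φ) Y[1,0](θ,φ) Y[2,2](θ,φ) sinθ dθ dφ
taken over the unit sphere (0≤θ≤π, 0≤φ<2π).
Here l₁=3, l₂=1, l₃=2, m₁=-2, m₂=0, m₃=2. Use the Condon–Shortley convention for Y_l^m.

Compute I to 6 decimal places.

m-sum 0 ✓  L=6 even ✓  2≤2≤4 ✓
Π(2lᵢ+1) = 7×3×5 = 105
triangle coeff Δ(3,1,2) = 1/105
Σ_t [1,1]: t=1:−1/4 = -1/4
(3j)²=3/35 [(3 1 2; 0 0 0)], sign=-1
Σ_t [1,1]: t=1:−1/24 = -1/24
(3j)²=1/21 [(3 1 2; -2 0 2)], sign=-1
⇒ 4πI² = 3/7
I = (+1)√(3/7/(4π)) = 0.18467439

0.184674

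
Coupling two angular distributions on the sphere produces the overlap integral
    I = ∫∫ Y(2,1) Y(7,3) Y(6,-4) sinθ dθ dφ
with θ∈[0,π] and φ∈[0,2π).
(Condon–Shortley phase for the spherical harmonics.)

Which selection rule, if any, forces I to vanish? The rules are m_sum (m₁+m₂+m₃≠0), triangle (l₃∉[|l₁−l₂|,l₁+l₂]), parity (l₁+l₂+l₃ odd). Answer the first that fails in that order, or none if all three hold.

parity

m₁+m₂+m₃ = 1 + 3 − 4 = 0  ✓
triangle: |2−7|=5 ≤ l₃=6 ≤ 2+7=9  ✓
parity: l₁+l₂+l₃ = 15 is odd  ✗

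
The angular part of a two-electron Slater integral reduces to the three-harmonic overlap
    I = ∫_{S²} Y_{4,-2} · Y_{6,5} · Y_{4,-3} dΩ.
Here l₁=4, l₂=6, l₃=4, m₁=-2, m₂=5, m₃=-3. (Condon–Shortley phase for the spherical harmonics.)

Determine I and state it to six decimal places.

-0.100084

Rules hold: Σm=0, L=14 even, 2≤4≤10.
N = 9·13·9 = 1053
Δ = 6!·2!·6!/15! = 1/1261260
Racah Σ t=2..4: t=2:+1/4608 t=3:−1/1296 t=4:+1/4608 = -7/20736
⇒ 3j(4 6 4; 0 0 0)² = 20/1287, sgn -1
Racah Σ t=5..6: t=5:−1/86400 t=6:+1/172800 = -1/172800
⇒ 3j(4 6 4; -2 5 -3)² = 1/130, sgn +1
4πI² = N·(3j₀)²·(3jₘ)² = 18/143
I = -1·√(0.125874/4π) = -0.10008369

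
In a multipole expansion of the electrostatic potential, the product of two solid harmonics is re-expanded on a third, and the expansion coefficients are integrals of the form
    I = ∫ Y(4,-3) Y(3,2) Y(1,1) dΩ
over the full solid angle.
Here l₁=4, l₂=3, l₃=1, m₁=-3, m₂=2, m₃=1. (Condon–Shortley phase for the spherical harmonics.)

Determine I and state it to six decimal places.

-0.282095

m-sum 0 ✓  L=8 even ✓  1≤1≤7 ✓
Π(2lᵢ+1) = 9×7×3 = 189
triangle coeff Δ(4,3,1) = 1/252
Σ_t [3,3]: t=3:−1/36 = -1/36
(3j)²=4/63 [(4 3 1; 0 0 0)], sign=+1
Σ_t [5,5]: t=5:−1/240 = -1/240
(3j)²=1/12 [(4 3 1; -3 2 1)], sign=-1
⇒ 4πI² = 1/1
I = (-1)√(1/1/(4π)) = -0.28209479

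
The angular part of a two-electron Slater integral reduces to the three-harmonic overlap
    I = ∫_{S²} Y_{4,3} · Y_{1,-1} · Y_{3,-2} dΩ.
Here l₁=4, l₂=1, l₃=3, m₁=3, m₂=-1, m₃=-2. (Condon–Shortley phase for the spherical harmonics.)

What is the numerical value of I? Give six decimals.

Rules hold: Σm=0, L=8 even, 3≤3≤5.
N = 9·3·7 = 189
Δ = 2!·6!·0!/9! = 1/252
Racah Σ t=1..1: t=1:−1/36 = -1/36
⇒ 3j(4 1 3; 0 0 0)² = 4/63, sgn +1
Racah Σ t=0..0: t=0:+1/240 = 1/240
⇒ 3j(4 1 3; 3 -1 -2)² = 1/12, sgn -1
4πI² = N·(3j₀)²·(3jₘ)² = 1/1
I = -1·√(1/4π) = -0.28209479

-0.282095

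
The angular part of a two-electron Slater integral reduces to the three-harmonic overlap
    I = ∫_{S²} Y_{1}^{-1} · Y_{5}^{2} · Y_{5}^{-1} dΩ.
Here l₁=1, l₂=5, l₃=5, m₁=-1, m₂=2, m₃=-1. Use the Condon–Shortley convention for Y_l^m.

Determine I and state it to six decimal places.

0.000000

L=11 odd ⇒ parity kills the (l;000) factor ⇒ I = 0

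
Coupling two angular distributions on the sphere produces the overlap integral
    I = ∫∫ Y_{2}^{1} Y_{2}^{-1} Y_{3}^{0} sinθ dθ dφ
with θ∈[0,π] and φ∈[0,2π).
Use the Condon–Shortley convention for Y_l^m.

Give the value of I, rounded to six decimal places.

0.000000

Σlᵢ=7 odd — θ-integrand is odd under cosθ→−cosθ; I=0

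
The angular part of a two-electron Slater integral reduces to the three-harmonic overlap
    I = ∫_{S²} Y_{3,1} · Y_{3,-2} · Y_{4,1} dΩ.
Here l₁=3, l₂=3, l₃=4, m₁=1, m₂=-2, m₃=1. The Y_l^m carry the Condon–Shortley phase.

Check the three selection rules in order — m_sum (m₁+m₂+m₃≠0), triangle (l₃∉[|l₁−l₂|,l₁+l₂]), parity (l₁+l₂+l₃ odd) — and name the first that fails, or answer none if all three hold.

Σmᵢ = 0  ✓
l₃∈[|l₁−l₂|,l₁+l₂]=[0,6], have l₃=4  ✓
Σlᵢ = 10 ⇒ even  ✓

none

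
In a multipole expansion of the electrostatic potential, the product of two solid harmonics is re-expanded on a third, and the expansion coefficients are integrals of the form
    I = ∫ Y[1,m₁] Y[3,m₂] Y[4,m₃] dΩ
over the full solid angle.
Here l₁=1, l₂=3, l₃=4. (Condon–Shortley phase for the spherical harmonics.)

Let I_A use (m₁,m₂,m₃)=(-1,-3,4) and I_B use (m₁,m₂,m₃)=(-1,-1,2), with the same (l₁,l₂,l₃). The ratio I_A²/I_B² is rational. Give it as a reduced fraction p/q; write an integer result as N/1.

28/15

Same 1,3,4: normalisation and zero-m 3j drop out of the ratio.
A: Δ: 0! 2! 6! / 9! → 1/252; sum: t=0:+1/1440 = 1/1440; 3j²(1 3 4; -1 -3 4) = Δ·Π!·Σ² = 1/9  (sign +1)
B: Δ: 0! 2! 6! / 9! → 1/252; sum: t=0:+1/96 = 1/96; 3j²(1 3 4; -1 -1 2) = Δ·Π!·Σ² = 5/84  (sign +1)
I_A²/I_B² = (1/9)/(5/84) = 28/15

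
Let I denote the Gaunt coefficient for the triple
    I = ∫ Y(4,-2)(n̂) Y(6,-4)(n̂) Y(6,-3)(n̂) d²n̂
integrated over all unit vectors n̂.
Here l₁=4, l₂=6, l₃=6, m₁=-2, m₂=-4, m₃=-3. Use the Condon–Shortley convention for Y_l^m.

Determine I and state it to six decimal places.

0.000000

m-sum = -2 − 4 − 3 = -9 ≠ 0 ⇒ I = 0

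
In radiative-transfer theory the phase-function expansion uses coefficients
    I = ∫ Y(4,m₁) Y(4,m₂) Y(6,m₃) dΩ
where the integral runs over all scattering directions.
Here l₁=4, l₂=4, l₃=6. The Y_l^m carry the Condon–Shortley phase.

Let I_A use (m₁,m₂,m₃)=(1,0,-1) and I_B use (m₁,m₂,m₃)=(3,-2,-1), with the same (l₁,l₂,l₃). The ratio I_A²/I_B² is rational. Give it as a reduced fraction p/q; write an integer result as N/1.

l's match ⇒ only the (l;m) 3-j factors differ between A and B.
A: triangle coeff Δ(4,4,6) = 1/1261260; Σ_t [0,2]: t=0:+1/3456 t=1:−1/1728 t=2:+1/11520 = -7/34560; (3j)²=7/858 [(4 4 6; 1 0 -1)], sign=+1
B: triangle coeff Δ(4,4,6) = 1/1261260; Σ_t [0,1]: t=0:+1/11520 t=1:−1/86400 = 13/172800; (3j)²=13/660 [(4 4 6; 3 -2 -1)], sign=-1
I_A²/I_B² = (7/858)/(13/660) = 70/169

70/169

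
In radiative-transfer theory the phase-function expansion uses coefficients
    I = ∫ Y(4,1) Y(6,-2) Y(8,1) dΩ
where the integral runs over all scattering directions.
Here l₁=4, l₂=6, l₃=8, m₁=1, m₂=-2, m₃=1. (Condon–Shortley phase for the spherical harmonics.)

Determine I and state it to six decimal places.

0.051191

m-sum 0 ✓  L=18 even ✓  2≤8≤10 ✓
Π(2lᵢ+1) = 9×13×17 = 1989
triangle coeff Δ(4,6,8) = 1/23279256
Σ_t [0,2]: t=0:+1/1658880 t=1:−1/518400 t=2:+1/1658880 = -1/1382400
(3j)²=504/46189 [(4 6 8; 0 0 0)], sign=-1
Σ_t [0,2]: t=0:+1/1244160 t=1:−1/1451520 t=2:+1/19353600 = 29/174182400
(3j)²=841/554268 [(4 6 8; 1 -2 1)], sign=-1
⇒ 4πI² = 317898/9653501
I = (+1)√(317898/9653501/(4π)) = 0.05119135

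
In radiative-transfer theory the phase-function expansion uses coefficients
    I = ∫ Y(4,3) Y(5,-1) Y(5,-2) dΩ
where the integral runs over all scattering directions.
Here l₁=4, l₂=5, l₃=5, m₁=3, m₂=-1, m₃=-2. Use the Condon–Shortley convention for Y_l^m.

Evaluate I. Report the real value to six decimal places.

-0.048522

m-sum 0 ✓  L=14 even ✓  1≤5≤9 ✓
Π(2lᵢ+1) = 9×11×11 = 1089
triangle coeff Δ(4,5,5) = 1/3153150
Σ_t [0,4]: t=0:+1/69120 t=1:−1/1728 t=2:+1/576 t=3:−1/1728 t=4:+1/69120 = 7/11520
(3j)²=2/143 [(4 5 5; 0 0 0)], sign=-1
Σ_t [0,1]: t=0:+1/6912 t=1:−1/5184 = -1/20736
(3j)²=5/2574 [(4 5 5; 3 -1 -2)], sign=+1
⇒ 4πI² = 5/169
I = (-1)√(5/169/(4π)) = -0.04852178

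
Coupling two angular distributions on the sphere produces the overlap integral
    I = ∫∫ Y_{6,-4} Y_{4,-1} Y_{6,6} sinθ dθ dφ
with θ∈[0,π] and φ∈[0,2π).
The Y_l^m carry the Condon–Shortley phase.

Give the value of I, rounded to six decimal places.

0.000000

m-sum = -4 − 1 + 6 = 1 ≠ 0 ⇒ I = 0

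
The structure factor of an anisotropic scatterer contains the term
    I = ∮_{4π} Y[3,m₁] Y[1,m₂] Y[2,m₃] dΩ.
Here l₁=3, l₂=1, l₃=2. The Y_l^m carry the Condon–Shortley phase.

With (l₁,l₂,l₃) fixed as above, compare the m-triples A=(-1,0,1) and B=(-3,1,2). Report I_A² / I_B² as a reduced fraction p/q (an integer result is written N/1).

8/15

Same 3,1,2: normalisation and zero-m 3j drop out of the ratio.
A: Δ: 2! 4! 0! / 7! → 1/105; sum: t=1:−1/6 = -1/6; 3j²(3 1 2; -1 0 1) = Δ·Π!·Σ² = 8/105  (sign +1)
B: Δ: 2! 4! 0! / 7! → 1/105; sum: t=2:+1/48 = 1/48; 3j²(3 1 2; -3 1 2) = Δ·Π!·Σ² = 1/7  (sign +1)
I_A²/I_B² = (8/105)/(1/7) = 8/15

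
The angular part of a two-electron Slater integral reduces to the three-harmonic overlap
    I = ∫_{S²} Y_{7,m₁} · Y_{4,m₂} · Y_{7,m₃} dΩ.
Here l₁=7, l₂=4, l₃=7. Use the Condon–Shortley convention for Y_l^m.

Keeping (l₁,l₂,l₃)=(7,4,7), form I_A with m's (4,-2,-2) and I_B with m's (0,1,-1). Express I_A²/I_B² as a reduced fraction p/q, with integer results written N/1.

Same 7,4,7: normalisation and zero-m 3j drop out of the ratio.
A: Δ: 4! 10! 4! / 19! → 1/58198140; sum: t=0:+1/2903040 t=1:−1/2903040 t=2:+1/34836480 = 1/34836480; 3j²(7 4 7; 4 -2 -2) = Δ·Π!·Σ² = 25/117572  (sign -1)
B: Δ: 4! 10! 4! / 19! → 1/58198140; sum: t=1:−1/2488320 t=2:+1/345600 t=3:−1/414720 t=4:+1/4354560 = 1/3225600; 3j²(7 4 7; 0 1 -1) = Δ·Π!·Σ² = 81/92378  (sign +1)
I_A²/I_B² = (25/117572)/(81/92378) = 275/1134

275/1134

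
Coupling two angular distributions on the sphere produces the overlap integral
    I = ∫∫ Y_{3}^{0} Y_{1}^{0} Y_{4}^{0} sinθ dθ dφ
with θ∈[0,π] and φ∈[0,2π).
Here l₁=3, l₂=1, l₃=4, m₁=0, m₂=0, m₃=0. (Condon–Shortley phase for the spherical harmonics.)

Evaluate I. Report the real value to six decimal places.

0.246233

Checks pass: Σm=0; 8 even; l₃=4∈[2,4].
(2·3+1)(2·1+1)(2·4+1) = 189
Δ: 0! 6! 2! / 9! → 1/252
sum: t=0:+1/36 = 1/36
3j²(3 1 4; 0 0 0) = Δ·Π!·Σ² = 4/63  (sign +1)
(m-triple is (0,0,0) — same symbol as above.)
combine: 4πI² = 189·4/63·4/63 = 16/21
take √, sign +1: I = 0.24623252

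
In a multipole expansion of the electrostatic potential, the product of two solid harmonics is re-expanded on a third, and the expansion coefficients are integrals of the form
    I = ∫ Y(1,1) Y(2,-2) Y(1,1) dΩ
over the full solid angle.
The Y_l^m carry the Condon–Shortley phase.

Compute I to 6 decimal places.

Rules hold: Σm=0, L=4 even, 1≤1≤3.
N = 3·5·3 = 45
Δ = 2!·0!·2!/5! = 1/30
Racah Σ t=1..1: t=1:−1/1 = -1/1
⇒ 3j(1 2 1; 0 0 0)² = 2/15, sgn +1
Racah Σ t=0..0: t=0:+1/4 = 1/4
⇒ 3j(1 2 1; 1 -2 1)² = 1/5, sgn +1
4πI² = N·(3j₀)²·(3jₘ)² = 6/5
I = +1·√(1.2/4π) = 0.30901936

0.309019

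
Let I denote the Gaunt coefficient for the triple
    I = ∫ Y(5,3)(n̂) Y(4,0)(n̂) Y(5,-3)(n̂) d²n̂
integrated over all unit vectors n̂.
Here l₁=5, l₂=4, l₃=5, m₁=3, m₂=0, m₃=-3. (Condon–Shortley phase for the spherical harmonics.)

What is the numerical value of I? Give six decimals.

0.130198

m-sum 0 ✓  L=14 even ✓  1≤5≤9 ✓
Π(2lᵢ+1) = 11×9×11 = 1089
triangle coeff Δ(5,4,5) = 1/3153150
Σ_t [0,4]: t=0:+1/69120 t=1:−1/1728 t=2:+1/576 t=3:−1/1728 t=4:+1/69120 = 7/11520
(3j)²=2/143 [(5 4 5; 0 0 0)], sign=-1
Σ_t [0,2]: t=0:+1/27648 t=1:−1/4320 t=2:+1/11520 = -1/9216
(3j)²=2/143 [(5 4 5; 3 0 -3)], sign=-1
⇒ 4πI² = 36/169
I = (+1)√(36/169/(4π)) = 0.13019760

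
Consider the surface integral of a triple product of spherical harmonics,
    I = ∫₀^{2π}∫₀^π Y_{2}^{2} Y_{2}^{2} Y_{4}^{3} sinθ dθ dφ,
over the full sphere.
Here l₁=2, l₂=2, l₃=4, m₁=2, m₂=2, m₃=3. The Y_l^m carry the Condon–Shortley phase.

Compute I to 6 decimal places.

0.000000

Σmᵢ = 7 ≠ 0, so the φ-integral vanishes; I = 0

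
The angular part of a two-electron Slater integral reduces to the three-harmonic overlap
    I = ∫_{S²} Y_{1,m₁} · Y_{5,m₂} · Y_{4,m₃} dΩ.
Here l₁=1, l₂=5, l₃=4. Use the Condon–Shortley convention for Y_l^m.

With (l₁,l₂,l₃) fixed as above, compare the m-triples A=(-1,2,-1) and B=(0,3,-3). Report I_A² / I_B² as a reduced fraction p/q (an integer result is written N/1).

21/16

Same 1,5,4: normalisation and zero-m 3j drop out of the ratio.
A: Δ: 2! 0! 8! / 11! → 1/495; sum: t=2:+1/1440 = 1/1440; 3j²(1 5 4; -1 2 -1) = Δ·Π!·Σ² = 7/165  (sign -1)
B: Δ: 2! 0! 8! / 11! → 1/495; sum: t=1:−1/5040 = -1/5040; 3j²(1 5 4; 0 3 -3) = Δ·Π!·Σ² = 16/495  (sign +1)
I_A²/I_B² = (7/165)/(16/495) = 21/16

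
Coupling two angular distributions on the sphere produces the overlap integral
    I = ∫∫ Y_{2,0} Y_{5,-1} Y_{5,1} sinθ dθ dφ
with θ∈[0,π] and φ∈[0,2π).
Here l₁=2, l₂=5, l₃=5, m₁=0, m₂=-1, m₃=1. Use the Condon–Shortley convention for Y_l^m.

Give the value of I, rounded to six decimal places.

Rules hold: Σm=0, L=12 even, 3≤5≤7.
N = 5·11·11 = 605
Δ = 2!·2!·8!/13! = 1/38610
Racah Σ t=0..2: t=0:+1/2880 t=1:−1/576 t=2:+1/2880 = -1/960
⇒ 3j(2 5 5; 0 0 0)² = 10/429, sgn +1
Racah Σ t=0..2: t=0:+1/2304 t=1:−1/720 t=2:+1/5760 = -1/1280
⇒ 3j(2 5 5; 0 -1 1)² = 27/1430, sgn -1
4πI² = N·(3j₀)²·(3jₘ)² = 45/169
I = -1·√(0.266272/4π) = -0.14556534

-0.145565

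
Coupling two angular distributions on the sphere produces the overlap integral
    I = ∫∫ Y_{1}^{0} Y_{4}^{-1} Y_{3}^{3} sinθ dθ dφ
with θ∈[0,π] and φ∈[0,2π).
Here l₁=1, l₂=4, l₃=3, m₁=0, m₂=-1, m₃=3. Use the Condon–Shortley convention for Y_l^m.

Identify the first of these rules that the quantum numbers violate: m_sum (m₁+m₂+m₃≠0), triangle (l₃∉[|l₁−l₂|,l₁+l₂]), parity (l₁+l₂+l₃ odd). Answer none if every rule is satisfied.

m_sum

azimuthal sum: 0 − 1 + 3 = 2  ✗
3 ≤ 3 ≤ 5 (triangle on l)
L = 1 + 4 + 3 = 8 (even)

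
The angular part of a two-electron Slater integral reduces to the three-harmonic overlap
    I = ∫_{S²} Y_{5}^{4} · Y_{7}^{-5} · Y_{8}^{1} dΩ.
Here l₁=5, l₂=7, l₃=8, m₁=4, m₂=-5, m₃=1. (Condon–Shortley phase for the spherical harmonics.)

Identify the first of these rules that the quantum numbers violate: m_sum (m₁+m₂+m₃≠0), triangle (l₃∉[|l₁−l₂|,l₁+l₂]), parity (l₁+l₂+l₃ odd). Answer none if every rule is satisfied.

none

Σmᵢ = 0  ✓
l₃∈[|l₁−l₂|,l₁+l₂]=[2,12], have l₃=8  ✓
Σlᵢ = 20 ⇒ even  ✓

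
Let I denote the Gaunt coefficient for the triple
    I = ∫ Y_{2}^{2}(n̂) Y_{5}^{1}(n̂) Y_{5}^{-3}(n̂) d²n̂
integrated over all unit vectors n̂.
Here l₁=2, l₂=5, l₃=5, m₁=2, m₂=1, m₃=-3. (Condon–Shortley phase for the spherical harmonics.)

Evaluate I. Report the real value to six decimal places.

0.171169

m-sum 0 ✓  L=12 even ✓  3≤5≤7 ✓
Π(2lᵢ+1) = 5×11×11 = 605
triangle coeff Δ(2,5,5) = 1/38610
Σ_t [0,2]: t=0:+1/2880 t=1:−1/576 t=2:+1/2880 = -1/960
(3j)²=10/429 [(2 5 5; 0 0 0)], sign=+1
Σ_t [0,0]: t=0:+1/5760 = 1/5760
(3j)²=56/2145 [(2 5 5; 2 1 -3)], sign=+1
⇒ 4πI² = 560/1521
I = (+1)√(560/1521/(4π)) = 0.17116875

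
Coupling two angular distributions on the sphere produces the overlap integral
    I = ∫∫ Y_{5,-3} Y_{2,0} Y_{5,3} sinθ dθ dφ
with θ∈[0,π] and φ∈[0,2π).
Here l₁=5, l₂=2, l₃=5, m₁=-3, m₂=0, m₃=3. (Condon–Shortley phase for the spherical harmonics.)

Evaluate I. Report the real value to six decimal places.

Rules hold: Σm=0, L=12 even, 3≤5≤7.
N = 11·5·11 = 605
Δ = 2!·8!·2!/13! = 1/38610
Racah Σ t=0..2: t=0:+1/2880 t=1:−1/576 t=2:+1/2880 = -1/960
⇒ 3j(5 2 5; 0 0 0)² = 10/429, sgn +1
Racah Σ t=0..2: t=0:+1/161280 t=1:−1/5040 t=2:+1/5760 = -1/53760
⇒ 3j(5 2 5; -3 0 3)² = 1/4290, sgn -1
4πI² = N·(3j₀)²·(3jₘ)² = 5/1521
I = -1·√(0.00328731/4π) = -0.01617393

-0.016174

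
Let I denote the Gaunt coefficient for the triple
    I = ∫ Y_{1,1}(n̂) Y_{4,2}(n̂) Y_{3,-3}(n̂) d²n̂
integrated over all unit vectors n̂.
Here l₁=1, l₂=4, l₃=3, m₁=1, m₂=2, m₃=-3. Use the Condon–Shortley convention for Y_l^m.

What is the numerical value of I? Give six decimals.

0.061558

Rules hold: Σm=0, L=8 even, 3≤3≤5.
N = 3·9·7 = 189
Δ = 2!·0!·6!/9! = 1/252
Racah Σ t=1..1: t=1:−1/36 = -1/36
⇒ 3j(1 4 3; 0 0 0)² = 4/63, sgn +1
Racah Σ t=0..0: t=0:+1/1440 = 1/1440
⇒ 3j(1 4 3; 1 2 -3)² = 1/252, sgn +1
4πI² = N·(3j₀)²·(3jₘ)² = 1/21
I = +1·√(0.047619/4π) = 0.06155813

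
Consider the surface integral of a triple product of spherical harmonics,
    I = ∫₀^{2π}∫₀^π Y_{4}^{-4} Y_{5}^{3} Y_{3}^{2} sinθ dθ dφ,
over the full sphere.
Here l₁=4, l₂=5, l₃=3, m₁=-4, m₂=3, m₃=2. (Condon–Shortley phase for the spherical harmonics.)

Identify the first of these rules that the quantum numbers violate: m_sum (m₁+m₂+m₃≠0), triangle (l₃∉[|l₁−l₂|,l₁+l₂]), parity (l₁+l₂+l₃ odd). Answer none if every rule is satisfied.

azimuthal sum: -4 + 3 + 2 = 1  ✗
1 ≤ 3 ≤ 9 (triangle on l)
L = 4 + 5 + 3 = 12 (even)

m_sum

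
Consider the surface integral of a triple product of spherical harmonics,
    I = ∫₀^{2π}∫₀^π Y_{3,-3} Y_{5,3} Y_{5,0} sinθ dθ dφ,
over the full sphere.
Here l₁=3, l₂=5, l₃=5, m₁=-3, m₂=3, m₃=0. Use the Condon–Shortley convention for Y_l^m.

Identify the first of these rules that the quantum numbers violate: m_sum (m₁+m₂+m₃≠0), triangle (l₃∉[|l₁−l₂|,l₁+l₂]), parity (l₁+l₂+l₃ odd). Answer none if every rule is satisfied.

parity

azimuthal sum: -3 + 3 + 0 = 0  ✓
2 ≤ 5 ≤ 8 (triangle on l)  ✓
L = 3 + 5 + 5 = 13 (odd)  ✗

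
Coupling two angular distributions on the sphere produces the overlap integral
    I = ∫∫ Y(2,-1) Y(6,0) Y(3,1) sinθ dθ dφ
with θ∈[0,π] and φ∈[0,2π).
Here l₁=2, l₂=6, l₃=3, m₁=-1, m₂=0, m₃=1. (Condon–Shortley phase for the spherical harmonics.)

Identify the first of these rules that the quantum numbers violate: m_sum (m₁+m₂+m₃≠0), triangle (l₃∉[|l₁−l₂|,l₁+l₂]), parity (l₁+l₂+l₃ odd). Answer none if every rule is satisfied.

triangle

azimuthal sum: -1 + 0 + 1 = 0  ✓
4 ≤ 3 ≤ 8 (triangle on l)  ✗
L = 2 + 6 + 3 = 11 (odd)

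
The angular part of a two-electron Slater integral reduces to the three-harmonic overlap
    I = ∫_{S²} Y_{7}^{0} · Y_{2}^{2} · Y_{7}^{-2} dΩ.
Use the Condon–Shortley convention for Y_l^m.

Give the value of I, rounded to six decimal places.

-0.192231

Checks pass: Σm=0; 16 even; l₃=7∈[5,9].
(2·7+1)(2·2+1)(2·7+1) = 1125
Δ: 2! 12! 2! / 17! → 1/185640
sum: t=0:+1/2419200 t=1:−1/518400 t=2:+1/2419200 = -1/907200
3j²(7 2 7; 0 0 0) = Δ·Π!·Σ² = 56/3315  (sign +1)
sum: t=2:+1/2419200 = 1/2419200
3j²(7 2 7; 0 2 -2) = Δ·Π!·Σ² = 27/1105  (sign -1)
combine: 4πI² = 1125·56/3315·27/1105 = 22680/48841
take √, sign -1: I = -0.19223140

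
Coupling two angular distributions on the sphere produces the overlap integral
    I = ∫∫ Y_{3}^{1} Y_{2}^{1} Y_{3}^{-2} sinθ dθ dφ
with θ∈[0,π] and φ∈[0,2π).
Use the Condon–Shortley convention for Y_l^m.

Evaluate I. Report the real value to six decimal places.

m-sum 0 ✓  L=8 even ✓  1≤3≤5 ✓
Π(2lᵢ+1) = 7×5×7 = 245
triangle coeff Δ(3,2,3) = 1/3780
Σ_t [0,2]: t=0:+1/24 t=1:−1/4 t=2:+1/24 = -1/6
(3j)²=4/105 [(3 2 3; 0 0 0)], sign=+1
Σ_t [1,2]: t=1:−1/12 t=2:+1/48 = -1/16
(3j)²=1/28 [(3 2 3; 1 1 -2)], sign=+1
⇒ 4πI² = 1/3
I = (+1)√(1/3/(4π)) = 0.16286750

0.162868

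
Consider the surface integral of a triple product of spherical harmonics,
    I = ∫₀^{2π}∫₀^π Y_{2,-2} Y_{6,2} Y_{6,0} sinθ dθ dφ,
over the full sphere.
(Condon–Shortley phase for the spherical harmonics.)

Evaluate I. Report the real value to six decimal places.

Rules hold: Σm=0, L=14 even, 4≤6≤8.
N = 5·13·13 = 845
Δ = 2!·2!·10!/15! = 1/90090
Racah Σ t=0..2: t=0:+1/69120 t=1:−1/14400 t=2:+1/69120 = -7/172800
⇒ 3j(2 6 6; 0 0 0)² = 14/715, sgn -1
Racah Σ t=2..2: t=2:+1/69120 = 1/69120
⇒ 3j(2 6 6; -2 2 0)² = 4/143, sgn +1
4πI² = N·(3j₀)²·(3jₘ)² = 56/121
I = -1·√(0.46281/4π) = -0.19190947

-0.191909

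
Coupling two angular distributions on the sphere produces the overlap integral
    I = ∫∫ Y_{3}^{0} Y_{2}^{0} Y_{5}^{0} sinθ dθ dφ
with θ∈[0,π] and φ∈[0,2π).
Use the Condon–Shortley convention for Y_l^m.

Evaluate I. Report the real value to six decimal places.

0.239615

Rules hold: Σm=0, L=10 even, 1≤5≤5.
N = 7·5·11 = 385
Δ = 0!·6!·4!/11! = 1/2310
Racah Σ t=0..0: t=0:+1/144 = 1/144
⇒ 3j(3 2 5; 0 0 0)² = 10/231, sgn -1
(m-triple is (0,0,0) — same symbol as above.)
4πI² = N·(3j₀)²·(3jₘ)² = 500/693
I = +1·√(0.721501/4π) = 0.23961470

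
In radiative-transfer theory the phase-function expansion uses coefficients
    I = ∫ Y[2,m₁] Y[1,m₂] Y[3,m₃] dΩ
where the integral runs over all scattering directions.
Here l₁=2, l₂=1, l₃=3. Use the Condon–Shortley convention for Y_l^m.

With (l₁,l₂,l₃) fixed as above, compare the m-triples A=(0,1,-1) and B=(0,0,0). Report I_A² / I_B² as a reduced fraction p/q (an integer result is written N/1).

l's match ⇒ only the (l;m) 3-j factors differ between A and B.
A: triangle coeff Δ(2,1,3) = 1/105; Σ_t [0,0]: t=0:+1/8 = 1/8; (3j)²=2/35 [(2 1 3; 0 1 -1)], sign=+1
B: triangle coeff Δ(2,1,3) = 1/105; Σ_t [0,0]: t=0:+1/4 = 1/4; (3j)²=3/35 [(2 1 3; 0 0 0)], sign=-1
I_A²/I_B² = (2/35)/(3/35) = 2/3

2/3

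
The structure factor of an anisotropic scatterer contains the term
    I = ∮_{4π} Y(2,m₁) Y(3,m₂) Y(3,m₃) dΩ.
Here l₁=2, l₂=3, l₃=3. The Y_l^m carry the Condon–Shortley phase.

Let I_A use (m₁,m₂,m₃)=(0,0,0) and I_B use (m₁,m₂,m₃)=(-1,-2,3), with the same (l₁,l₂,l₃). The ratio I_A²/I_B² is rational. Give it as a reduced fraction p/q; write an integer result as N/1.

Shared (l₁,l₂,l₃)=(2,3,3): N and (l;000)² cancel in I_A²/I_B².
A: Δ = 2!·2!·4!/9! = 1/3780; Racah Σ t=0..2: t=0:+1/24 t=1:−1/4 t=2:+1/24 = -1/6; ⇒ 3j(2 3 3; 0 0 0)² = 4/105, sgn +1
B: Δ = 2!·2!·4!/9! = 1/3780; Racah Σ t=1..1: t=1:−1/48 = -1/48; ⇒ 3j(2 3 3; -1 -2 3)² = 5/84, sgn -1
I_A²/I_B² = (4/105)/(5/84) = 16/25

16/25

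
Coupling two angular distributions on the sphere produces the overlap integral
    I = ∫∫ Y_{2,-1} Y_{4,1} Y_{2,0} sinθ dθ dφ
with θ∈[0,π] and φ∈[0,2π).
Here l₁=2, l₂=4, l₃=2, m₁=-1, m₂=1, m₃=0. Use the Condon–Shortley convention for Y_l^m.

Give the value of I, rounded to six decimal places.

Checks pass: Σm=0; 8 even; l₃=2∈[2,6].
(2·2+1)(2·4+1)(2·2+1) = 225
Δ: 4! 0! 4! / 9! → 1/630
sum: t=2:+1/16 = 1/16
3j²(2 4 2; 0 0 0) = Δ·Π!·Σ² = 2/35  (sign +1)
sum: t=3:−1/24 = -1/24
3j²(2 4 2; -1 1 0) = Δ·Π!·Σ² = 1/21  (sign -1)
combine: 4πI² = 225·2/35·1/21 = 30/49
take √, sign -1: I = -0.22072812

-0.220728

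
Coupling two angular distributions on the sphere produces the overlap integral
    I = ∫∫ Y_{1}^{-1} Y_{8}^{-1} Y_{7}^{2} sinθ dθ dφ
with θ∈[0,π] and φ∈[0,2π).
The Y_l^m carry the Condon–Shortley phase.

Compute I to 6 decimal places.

Checks pass: Σm=0; 16 even; l₃=7∈[7,9].
(2·1+1)(2·8+1)(2·7+1) = 765
Δ: 2! 0! 14! / 17! → 1/2040
sum: t=1:−1/25401600 = -1/25401600
3j²(1 8 7; 0 0 0) = Δ·Π!·Σ² = 8/255  (sign +1)
sum: t=2:+1/87091200 = 1/87091200
3j²(1 8 7; -1 -1 2) = Δ·Π!·Σ² = 7/680  (sign -1)
combine: 4πI² = 765·8/255·7/680 = 21/85
take √, sign -1: I = -0.14021525

-0.140215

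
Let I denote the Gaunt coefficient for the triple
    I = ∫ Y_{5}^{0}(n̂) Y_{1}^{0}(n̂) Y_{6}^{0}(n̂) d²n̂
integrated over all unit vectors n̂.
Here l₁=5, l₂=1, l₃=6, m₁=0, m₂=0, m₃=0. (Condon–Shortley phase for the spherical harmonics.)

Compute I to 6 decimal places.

0.245154

Checks pass: Σm=0; 12 even; l₃=6∈[4,6].
(2·5+1)(2·1+1)(2·6+1) = 429
Δ: 0! 10! 2! / 13! → 1/858
sum: t=0:+1/14400 = 1/14400
3j²(5 1 6; 0 0 0) = Δ·Π!·Σ² = 6/143  (sign +1)
(m-triple is (0,0,0) — same symbol as above.)
combine: 4πI² = 429·6/143·6/143 = 108/143
take √, sign +1: I = 0.24515397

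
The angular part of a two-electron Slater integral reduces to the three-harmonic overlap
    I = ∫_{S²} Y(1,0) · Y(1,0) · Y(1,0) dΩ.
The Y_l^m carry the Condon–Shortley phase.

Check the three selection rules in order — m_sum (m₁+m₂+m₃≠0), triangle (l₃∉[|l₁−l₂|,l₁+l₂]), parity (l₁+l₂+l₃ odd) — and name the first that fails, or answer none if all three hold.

parity

m₁+m₂+m₃ = 0 + 0 + 0 = 0  ✓
triangle: |1−1|=0 ≤ l₃=1 ≤ 1+1=2  ✓
parity: l₁+l₂+l₃ = 3 is odd  ✗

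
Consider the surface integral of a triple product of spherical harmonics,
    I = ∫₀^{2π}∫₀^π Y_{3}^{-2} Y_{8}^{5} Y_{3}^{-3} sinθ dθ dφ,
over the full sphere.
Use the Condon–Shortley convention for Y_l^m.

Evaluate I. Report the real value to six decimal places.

0.000000

|3−8|≤3≤3+8 violated ⇒ I = 0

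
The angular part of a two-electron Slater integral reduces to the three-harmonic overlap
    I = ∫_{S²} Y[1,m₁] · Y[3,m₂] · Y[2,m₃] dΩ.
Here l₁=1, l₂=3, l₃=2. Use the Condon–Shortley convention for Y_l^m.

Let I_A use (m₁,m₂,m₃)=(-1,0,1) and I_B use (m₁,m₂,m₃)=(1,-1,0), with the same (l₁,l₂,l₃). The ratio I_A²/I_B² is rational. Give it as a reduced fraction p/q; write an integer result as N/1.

Same 1,3,2: normalisation and zero-m 3j drop out of the ratio.
A: Δ: 2! 0! 4! / 7! → 1/105; sum: t=2:+1/12 = 1/12; 3j²(1 3 2; -1 0 1) = Δ·Π!·Σ² = 1/35  (sign -1)
B: Δ: 2! 0! 4! / 7! → 1/105; sum: t=0:+1/8 = 1/8; 3j²(1 3 2; 1 -1 0) = Δ·Π!·Σ² = 2/35  (sign +1)
I_A²/I_B² = (1/35)/(2/35) = 1/2

1/2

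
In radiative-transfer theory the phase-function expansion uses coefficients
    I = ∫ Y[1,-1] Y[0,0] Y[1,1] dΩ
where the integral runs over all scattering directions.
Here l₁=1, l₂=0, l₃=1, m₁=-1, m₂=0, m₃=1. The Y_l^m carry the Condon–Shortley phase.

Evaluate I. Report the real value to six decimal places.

Rules hold: Σm=0, L=2 even, 1≤1≤1.
N = 3·1·3 = 9
Δ = 0!·2!·0!/3! = 1/3
Racah Σ t=0..0: t=0:+1/1 = 1/1
⇒ 3j(1 0 1; 0 0 0)² = 1/3, sgn -1
Racah Σ t=0..0: t=0:+1/2 = 1/2
⇒ 3j(1 0 1; -1 0 1)² = 1/3, sgn +1
4πI² = N·(3j₀)²·(3jₘ)² = 1/1
I = -1·√(1/4π) = -0.28209479

-0.282095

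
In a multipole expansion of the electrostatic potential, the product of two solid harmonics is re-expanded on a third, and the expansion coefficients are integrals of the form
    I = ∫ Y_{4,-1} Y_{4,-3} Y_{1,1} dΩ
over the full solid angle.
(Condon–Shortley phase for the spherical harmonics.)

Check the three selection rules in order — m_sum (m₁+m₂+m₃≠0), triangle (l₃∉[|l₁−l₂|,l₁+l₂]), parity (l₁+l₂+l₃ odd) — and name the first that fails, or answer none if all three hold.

m_sum

azimuthal sum: -1 − 3 + 1 = -3  ✗
0 ≤ 1 ≤ 8 (triangle on l)
L = 4 + 4 + 1 = 9 (odd)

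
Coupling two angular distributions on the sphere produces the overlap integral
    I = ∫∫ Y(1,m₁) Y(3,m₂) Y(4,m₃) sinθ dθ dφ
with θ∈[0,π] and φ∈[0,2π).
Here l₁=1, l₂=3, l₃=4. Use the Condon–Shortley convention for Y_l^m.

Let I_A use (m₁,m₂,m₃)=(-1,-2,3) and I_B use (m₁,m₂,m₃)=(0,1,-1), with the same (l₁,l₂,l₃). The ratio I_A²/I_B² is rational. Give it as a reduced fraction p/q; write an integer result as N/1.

7/5

Same 1,3,4: normalisation and zero-m 3j drop out of the ratio.
A: Δ: 0! 2! 6! / 9! → 1/252; sum: t=0:+1/240 = 1/240; 3j²(1 3 4; -1 -2 3) = Δ·Π!·Σ² = 1/12  (sign -1)
B: Δ: 0! 2! 6! / 9! → 1/252; sum: t=0:+1/48 = 1/48; 3j²(1 3 4; 0 1 -1) = Δ·Π!·Σ² = 5/84  (sign -1)
I_A²/I_B² = (1/12)/(5/84) = 7/5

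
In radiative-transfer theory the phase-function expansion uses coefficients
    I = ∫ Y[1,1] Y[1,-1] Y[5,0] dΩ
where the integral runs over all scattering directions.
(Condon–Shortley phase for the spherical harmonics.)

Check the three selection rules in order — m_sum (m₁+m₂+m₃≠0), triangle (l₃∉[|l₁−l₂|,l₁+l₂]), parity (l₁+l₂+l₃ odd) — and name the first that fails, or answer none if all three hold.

Σmᵢ = 0  ✓
l₃∈[|l₁−l₂|,l₁+l₂]=[0,2], have l₃=5  ✗
Σlᵢ = 7 ⇒ odd

triangle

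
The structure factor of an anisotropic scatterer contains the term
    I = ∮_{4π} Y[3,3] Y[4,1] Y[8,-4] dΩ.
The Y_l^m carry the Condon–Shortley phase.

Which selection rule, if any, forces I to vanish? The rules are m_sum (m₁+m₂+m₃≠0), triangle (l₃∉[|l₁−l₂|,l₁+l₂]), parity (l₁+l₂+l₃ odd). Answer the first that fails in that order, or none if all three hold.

azimuthal sum: 3 + 1 − 4 = 0  ✓
1 ≤ 8 ≤ 7 (triangle on l)  ✗
L = 3 + 4 + 8 = 15 (odd)

triangle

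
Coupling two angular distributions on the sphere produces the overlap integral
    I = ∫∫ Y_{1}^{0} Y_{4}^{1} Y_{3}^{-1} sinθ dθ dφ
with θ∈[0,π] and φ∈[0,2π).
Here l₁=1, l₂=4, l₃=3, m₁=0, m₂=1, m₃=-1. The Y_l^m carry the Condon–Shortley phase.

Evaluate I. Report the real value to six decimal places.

-0.238414

m-sum 0 ✓  L=8 even ✓  3≤3≤5 ✓
Π(2lᵢ+1) = 3×9×7 = 189
triangle coeff Δ(1,4,3) = 1/252
Σ_t [1,1]: t=1:−1/36 = -1/36
(3j)²=4/63 [(1 4 3; 0 0 0)], sign=+1
Σ_t [1,1]: t=1:−1/48 = -1/48
(3j)²=5/84 [(1 4 3; 0 1 -1)], sign=-1
⇒ 4πI² = 5/7
I = (-1)√(5/7/(4π)) = -0.23841361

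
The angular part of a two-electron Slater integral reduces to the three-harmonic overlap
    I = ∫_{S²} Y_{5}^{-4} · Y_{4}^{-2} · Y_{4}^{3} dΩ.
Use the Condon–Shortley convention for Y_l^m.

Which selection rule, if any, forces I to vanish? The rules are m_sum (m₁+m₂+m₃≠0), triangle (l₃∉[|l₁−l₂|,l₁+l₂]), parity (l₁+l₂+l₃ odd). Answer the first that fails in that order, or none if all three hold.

m₁+m₂+m₃ = -4 − 2 + 3 = -3  ✗
triangle: |5−4|=1 ≤ l₃=4 ≤ 5+4=9
parity: l₁+l₂+l₃ = 13 is odd

m_sum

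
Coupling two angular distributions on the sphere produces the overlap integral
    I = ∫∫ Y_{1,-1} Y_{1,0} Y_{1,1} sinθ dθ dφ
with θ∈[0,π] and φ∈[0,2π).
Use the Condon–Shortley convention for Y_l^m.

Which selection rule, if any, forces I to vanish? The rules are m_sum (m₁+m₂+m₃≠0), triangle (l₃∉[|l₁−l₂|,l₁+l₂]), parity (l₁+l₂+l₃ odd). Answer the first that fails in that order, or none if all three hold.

m₁+m₂+m₃ = -1 + 0 + 1 = 0  ✓
triangle: |1−1|=0 ≤ l₃=1 ≤ 1+1=2  ✓
parity: l₁+l₂+l₃ = 3 is odd  ✗

parity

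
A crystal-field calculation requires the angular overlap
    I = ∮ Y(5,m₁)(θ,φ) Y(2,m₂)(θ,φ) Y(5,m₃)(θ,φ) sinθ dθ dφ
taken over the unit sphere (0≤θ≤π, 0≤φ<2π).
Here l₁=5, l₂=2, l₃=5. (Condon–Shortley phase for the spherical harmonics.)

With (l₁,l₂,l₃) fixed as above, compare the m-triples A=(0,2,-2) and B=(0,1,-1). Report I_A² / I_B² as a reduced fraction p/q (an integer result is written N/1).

28/1

Shared (l₁,l₂,l₃)=(5,2,5): N and (l;000)² cancel in I_A²/I_B².
A: Δ = 2!·8!·2!/13! = 1/38610; Racah Σ t=2..2: t=2:+1/2880 = 1/2880; ⇒ 3j(5 2 5; 0 2 -2)² = 14/429, sgn -1
B: Δ = 2!·8!·2!/13! = 1/38610; Racah Σ t=1..2: t=1:−1/1152 t=2:+1/1440 = -1/5760; ⇒ 3j(5 2 5; 0 1 -1)² = 1/858, sgn -1
I_A²/I_B² = (14/429)/(1/858) = 28/1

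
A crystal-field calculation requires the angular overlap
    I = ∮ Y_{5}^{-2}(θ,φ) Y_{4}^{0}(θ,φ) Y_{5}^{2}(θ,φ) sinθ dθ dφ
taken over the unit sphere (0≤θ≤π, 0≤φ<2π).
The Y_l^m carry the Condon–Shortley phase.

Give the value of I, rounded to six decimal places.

-0.021700

m-sum 0 ✓  L=14 even ✓  1≤5≤9 ✓
Π(2lᵢ+1) = 11×9×11 = 1089
triangle coeff Δ(5,4,5) = 1/3153150
Σ_t [0,4]: t=0:+1/69120 t=1:−1/1728 t=2:+1/576 t=3:−1/1728 t=4:+1/69120 = 7/11520
(3j)²=2/143 [(5 4 5; 0 0 0)], sign=-1
Σ_t [1,4]: t=1:−1/25920 t=2:+1/1920 t=3:−1/1728 t=4:+1/20736 = -1/20736
(3j)²=1/2574 [(5 4 5; -2 0 2)], sign=+1
⇒ 4πI² = 1/169
I = (-1)√(1/169/(4π)) = -0.02169960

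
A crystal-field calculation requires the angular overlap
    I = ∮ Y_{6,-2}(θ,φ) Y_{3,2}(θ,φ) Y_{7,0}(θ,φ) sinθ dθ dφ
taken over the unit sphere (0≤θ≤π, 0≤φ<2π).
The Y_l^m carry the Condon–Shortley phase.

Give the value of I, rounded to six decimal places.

-0.160413

Rules hold: Σm=0, L=16 even, 3≤7≤9.
N = 13·7·15 = 1365
Δ = 2!·10!·4!/17! = 1/2042040
Racah Σ t=0..2: t=0:+1/207360 t=1:−1/57600 t=2:+1/207360 = -1/129600
⇒ 3j(6 3 7; 0 0 0)² = 168/12155, sgn +1
Racah Σ t=1..2: t=1:−1/725760 t=2:+1/207360 = 1/290304
⇒ 3j(6 3 7; -2 2 0)² = 125/7293, sgn -1
4πI² = N·(3j₀)²·(3jₘ)² = 147000/454597
I = -1·√(0.323363/4π) = -0.16041333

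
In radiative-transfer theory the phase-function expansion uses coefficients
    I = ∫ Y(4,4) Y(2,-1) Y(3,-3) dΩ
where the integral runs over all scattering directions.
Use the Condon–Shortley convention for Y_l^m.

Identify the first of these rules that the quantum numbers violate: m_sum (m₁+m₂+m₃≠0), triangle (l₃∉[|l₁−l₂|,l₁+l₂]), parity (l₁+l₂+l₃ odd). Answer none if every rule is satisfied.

Σmᵢ = 0  ✓
l₃∈[|l₁−l₂|,l₁+l₂]=[2,6], have l₃=3  ✓
Σlᵢ = 9 ⇒ odd  ✗

parity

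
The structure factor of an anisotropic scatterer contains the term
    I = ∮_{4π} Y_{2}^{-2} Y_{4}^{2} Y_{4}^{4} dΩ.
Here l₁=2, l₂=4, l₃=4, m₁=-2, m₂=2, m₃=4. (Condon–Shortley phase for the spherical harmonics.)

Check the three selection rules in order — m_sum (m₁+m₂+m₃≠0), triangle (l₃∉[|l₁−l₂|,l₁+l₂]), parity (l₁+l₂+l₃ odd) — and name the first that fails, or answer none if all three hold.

m_sum

m₁+m₂+m₃ = -2 + 2 + 4 = 4  ✗
triangle: |2−4|=2 ≤ l₃=4 ≤ 2+4=6
parity: l₁+l₂+l₃ = 10 is even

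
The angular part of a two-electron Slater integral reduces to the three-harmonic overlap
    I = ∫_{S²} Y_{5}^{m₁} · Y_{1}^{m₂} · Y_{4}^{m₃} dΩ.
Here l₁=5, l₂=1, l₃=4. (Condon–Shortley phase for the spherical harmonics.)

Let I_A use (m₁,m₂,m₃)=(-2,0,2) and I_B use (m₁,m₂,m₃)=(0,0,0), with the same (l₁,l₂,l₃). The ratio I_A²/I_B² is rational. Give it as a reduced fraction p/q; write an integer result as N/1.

Shared (l₁,l₂,l₃)=(5,1,4): N and (l;000)² cancel in I_A²/I_B².
A: Δ = 2!·8!·0!/11! = 1/495; Racah Σ t=1..1: t=1:−1/1440 = -1/1440; ⇒ 3j(5 1 4; -2 0 2)² = 7/165, sgn -1
B: Δ = 2!·8!·0!/11! = 1/495; Racah Σ t=1..1: t=1:−1/576 = -1/576; ⇒ 3j(5 1 4; 0 0 0)² = 5/99, sgn -1
I_A²/I_B² = (7/165)/(5/99) = 21/25

21/25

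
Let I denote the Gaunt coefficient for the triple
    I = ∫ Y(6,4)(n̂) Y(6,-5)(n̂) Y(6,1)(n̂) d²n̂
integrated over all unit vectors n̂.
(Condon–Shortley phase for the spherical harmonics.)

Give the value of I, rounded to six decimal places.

0.130527

Rules hold: Σm=0, L=18 even, 0≤6≤12.
N = 13·13·13 = 2197
Δ = 6!·6!·6!/19! = 1/325909584
Racah Σ t=0..6: t=0:+1/373248000 t=1:−1/1728000 t=2:+1/110592 t=3:−1/46656 t=4:+1/110592 t=5:−1/1728000 t=6:+1/373248000 = -7/1555200
⇒ 3j(6 6 6; 0 0 0)² = 400/46189, sgn -1
Racah Σ t=0..1: t=0:+1/4147200 t=1:−1/10368000 = 1/6912000
⇒ 3j(6 6 6; 4 -5 1)² = 189/16796, sgn -1
4πI² = N·(3j₀)²·(3jₘ)² = 245700/1147619
I = +1·√(0.214095/4π) = 0.13052653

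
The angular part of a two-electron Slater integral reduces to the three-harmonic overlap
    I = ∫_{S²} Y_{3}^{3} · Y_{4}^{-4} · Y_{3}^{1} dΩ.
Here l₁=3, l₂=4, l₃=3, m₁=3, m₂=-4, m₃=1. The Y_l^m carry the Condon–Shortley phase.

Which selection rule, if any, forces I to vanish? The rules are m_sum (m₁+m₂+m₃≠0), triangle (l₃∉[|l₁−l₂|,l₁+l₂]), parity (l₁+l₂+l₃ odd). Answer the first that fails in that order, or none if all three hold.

azimuthal sum: 3 − 4 + 1 = 0  ✓
1 ≤ 3 ≤ 7 (triangle on l)  ✓
L = 3 + 4 + 3 = 10 (even)  ✓

none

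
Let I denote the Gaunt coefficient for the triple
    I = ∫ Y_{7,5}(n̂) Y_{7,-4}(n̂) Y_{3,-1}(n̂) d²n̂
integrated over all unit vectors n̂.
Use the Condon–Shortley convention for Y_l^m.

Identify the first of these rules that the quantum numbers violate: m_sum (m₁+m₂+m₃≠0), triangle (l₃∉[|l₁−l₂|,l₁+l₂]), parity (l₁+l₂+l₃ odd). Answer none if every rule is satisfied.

parity

Σmᵢ = 0  ✓
l₃∈[|l₁−l₂|,l₁+l₂]=[0,14], have l₃=3  ✓
Σlᵢ = 17 ⇒ odd  ✗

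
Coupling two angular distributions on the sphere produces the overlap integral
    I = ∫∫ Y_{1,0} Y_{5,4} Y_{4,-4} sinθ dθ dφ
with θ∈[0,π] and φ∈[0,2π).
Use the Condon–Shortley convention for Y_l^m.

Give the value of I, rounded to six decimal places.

Rules hold: Σm=0, L=10 even, 4≤4≤6.
N = 3·11·9 = 297
Δ = 2!·0!·8!/11! = 1/495
Racah Σ t=1..1: t=1:−1/576 = -1/576
⇒ 3j(1 5 4; 0 0 0)² = 5/99, sgn -1
Racah Σ t=1..1: t=1:−1/40320 = -1/40320
⇒ 3j(1 5 4; 0 4 -4)² = 1/55, sgn -1
4πI² = N·(3j₀)²·(3jₘ)² = 3/11
I = +1·√(0.272727/4π) = 0.14731920

0.147319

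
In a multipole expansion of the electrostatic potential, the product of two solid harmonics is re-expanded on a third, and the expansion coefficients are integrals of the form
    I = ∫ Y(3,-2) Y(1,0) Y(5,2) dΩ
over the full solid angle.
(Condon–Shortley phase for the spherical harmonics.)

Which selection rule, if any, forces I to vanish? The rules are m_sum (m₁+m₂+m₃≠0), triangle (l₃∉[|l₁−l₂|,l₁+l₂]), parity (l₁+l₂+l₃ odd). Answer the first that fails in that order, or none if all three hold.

m₁+m₂+m₃ = -2 + 0 + 2 = 0  ✓
triangle: |3−1|=2 ≤ l₃=5 ≤ 3+1=4  ✗
parity: l₁+l₂+l₃ = 9 is odd

triangle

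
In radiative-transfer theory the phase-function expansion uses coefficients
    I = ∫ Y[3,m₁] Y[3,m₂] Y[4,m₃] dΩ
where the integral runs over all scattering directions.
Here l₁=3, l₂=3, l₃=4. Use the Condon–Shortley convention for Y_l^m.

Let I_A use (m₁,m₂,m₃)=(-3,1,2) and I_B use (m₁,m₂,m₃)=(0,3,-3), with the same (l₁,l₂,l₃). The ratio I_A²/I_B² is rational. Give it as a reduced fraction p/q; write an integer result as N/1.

6/7

l's match ⇒ only the (l;m) 3-j factors differ between A and B.
A: triangle coeff Δ(3,3,4) = 1/34650; Σ_t [2,2]: t=2:+1/192 = 1/192; (3j)²=3/77 [(3 3 4; -3 1 2)], sign=+1
B: triangle coeff Δ(3,3,4) = 1/34650; Σ_t [2,2]: t=2:+1/288 = 1/288; (3j)²=1/22 [(3 3 4; 0 3 -3)], sign=-1
I_A²/I_B² = (3/77)/(1/22) = 6/7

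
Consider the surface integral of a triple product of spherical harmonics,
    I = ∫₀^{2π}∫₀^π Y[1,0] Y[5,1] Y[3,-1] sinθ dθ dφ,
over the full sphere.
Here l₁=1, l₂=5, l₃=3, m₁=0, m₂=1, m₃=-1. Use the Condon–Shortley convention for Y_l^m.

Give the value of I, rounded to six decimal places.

l₃=3 ∉ [4,6] — triangle fails ⇒ I = 0

0.000000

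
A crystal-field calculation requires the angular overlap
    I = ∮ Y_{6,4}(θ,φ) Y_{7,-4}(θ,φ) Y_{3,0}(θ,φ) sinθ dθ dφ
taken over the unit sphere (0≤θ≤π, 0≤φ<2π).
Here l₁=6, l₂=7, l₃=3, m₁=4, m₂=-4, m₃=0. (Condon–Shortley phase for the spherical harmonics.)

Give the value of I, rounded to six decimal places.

m-sum 0 ✓  L=16 even ✓  1≤3≤13 ✓
Π(2lᵢ+1) = 13×15×7 = 1365
triangle coeff Δ(6,7,3) = 1/2042040
Σ_t [4,6]: t=4:+1/207360 t=5:−1/57600 t=6:+1/207360 = -1/129600
(3j)²=168/12155 [(6 7 3; 0 0 0)], sign=+1
Σ_t [0,2]: t=0:+1/43545600 t=1:−1/1451520 t=2:+1/967680 = 1/2721600
(3j)²=32/7735 [(6 7 3; 4 -4 0)], sign=-1
⇒ 4πI² = 16128/206635
I = (-1)√(16128/206635/(4π)) = -0.07881037

-0.078810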